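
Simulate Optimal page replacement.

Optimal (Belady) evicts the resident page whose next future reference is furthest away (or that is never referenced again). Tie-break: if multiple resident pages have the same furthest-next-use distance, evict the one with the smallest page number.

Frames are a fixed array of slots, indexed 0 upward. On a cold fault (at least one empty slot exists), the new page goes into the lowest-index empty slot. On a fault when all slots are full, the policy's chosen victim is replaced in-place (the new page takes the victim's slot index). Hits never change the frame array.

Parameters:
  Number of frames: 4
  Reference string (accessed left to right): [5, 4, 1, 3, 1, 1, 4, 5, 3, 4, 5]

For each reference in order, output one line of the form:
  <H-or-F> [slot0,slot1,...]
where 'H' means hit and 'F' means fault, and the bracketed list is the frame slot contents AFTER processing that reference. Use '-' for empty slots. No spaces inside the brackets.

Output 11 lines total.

F [5,-,-,-]
F [5,4,-,-]
F [5,4,1,-]
F [5,4,1,3]
H [5,4,1,3]
H [5,4,1,3]
H [5,4,1,3]
H [5,4,1,3]
H [5,4,1,3]
H [5,4,1,3]
H [5,4,1,3]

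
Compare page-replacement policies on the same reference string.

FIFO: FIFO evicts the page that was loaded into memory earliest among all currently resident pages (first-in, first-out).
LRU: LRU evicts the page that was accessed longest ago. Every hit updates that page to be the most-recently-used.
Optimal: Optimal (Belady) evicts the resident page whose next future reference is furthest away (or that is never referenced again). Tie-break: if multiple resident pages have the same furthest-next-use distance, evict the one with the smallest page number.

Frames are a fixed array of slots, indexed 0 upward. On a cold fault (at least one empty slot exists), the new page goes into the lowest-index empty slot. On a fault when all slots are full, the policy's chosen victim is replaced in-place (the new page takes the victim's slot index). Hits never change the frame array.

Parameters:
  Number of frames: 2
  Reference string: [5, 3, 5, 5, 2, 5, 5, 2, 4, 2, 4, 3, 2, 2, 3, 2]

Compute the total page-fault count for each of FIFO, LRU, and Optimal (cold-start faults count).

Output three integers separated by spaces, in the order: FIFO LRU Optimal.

--- FIFO ---
  step 0: ref 5 -> FAULT, frames=[5,-] (faults so far: 1)
  step 1: ref 3 -> FAULT, frames=[5,3] (faults so far: 2)
  step 2: ref 5 -> HIT, frames=[5,3] (faults so far: 2)
  step 3: ref 5 -> HIT, frames=[5,3] (faults so far: 2)
  step 4: ref 2 -> FAULT, evict 5, frames=[2,3] (faults so far: 3)
  step 5: ref 5 -> FAULT, evict 3, frames=[2,5] (faults so far: 4)
  step 6: ref 5 -> HIT, frames=[2,5] (faults so far: 4)
  step 7: ref 2 -> HIT, frames=[2,5] (faults so far: 4)
  step 8: ref 4 -> FAULT, evict 2, frames=[4,5] (faults so far: 5)
  step 9: ref 2 -> FAULT, evict 5, frames=[4,2] (faults so far: 6)
  step 10: ref 4 -> HIT, frames=[4,2] (faults so far: 6)
  step 11: ref 3 -> FAULT, evict 4, frames=[3,2] (faults so far: 7)
  step 12: ref 2 -> HIT, frames=[3,2] (faults so far: 7)
  step 13: ref 2 -> HIT, frames=[3,2] (faults so far: 7)
  step 14: ref 3 -> HIT, frames=[3,2] (faults so far: 7)
  step 15: ref 2 -> HIT, frames=[3,2] (faults so far: 7)
  FIFO total faults: 7
--- LRU ---
  step 0: ref 5 -> FAULT, frames=[5,-] (faults so far: 1)
  step 1: ref 3 -> FAULT, frames=[5,3] (faults so far: 2)
  step 2: ref 5 -> HIT, frames=[5,3] (faults so far: 2)
  step 3: ref 5 -> HIT, frames=[5,3] (faults so far: 2)
  step 4: ref 2 -> FAULT, evict 3, frames=[5,2] (faults so far: 3)
  step 5: ref 5 -> HIT, frames=[5,2] (faults so far: 3)
  step 6: ref 5 -> HIT, frames=[5,2] (faults so far: 3)
  step 7: ref 2 -> HIT, frames=[5,2] (faults so far: 3)
  step 8: ref 4 -> FAULT, evict 5, frames=[4,2] (faults so far: 4)
  step 9: ref 2 -> HIT, frames=[4,2] (faults so far: 4)
  step 10: ref 4 -> HIT, frames=[4,2] (faults so far: 4)
  step 11: ref 3 -> FAULT, evict 2, frames=[4,3] (faults so far: 5)
  step 12: ref 2 -> FAULT, evict 4, frames=[2,3] (faults so far: 6)
  step 13: ref 2 -> HIT, frames=[2,3] (faults so far: 6)
  step 14: ref 3 -> HIT, frames=[2,3] (faults so far: 6)
  step 15: ref 2 -> HIT, frames=[2,3] (faults so far: 6)
  LRU total faults: 6
--- Optimal ---
  step 0: ref 5 -> FAULT, frames=[5,-] (faults so far: 1)
  step 1: ref 3 -> FAULT, frames=[5,3] (faults so far: 2)
  step 2: ref 5 -> HIT, frames=[5,3] (faults so far: 2)
  step 3: ref 5 -> HIT, frames=[5,3] (faults so far: 2)
  step 4: ref 2 -> FAULT, evict 3, frames=[5,2] (faults so far: 3)
  step 5: ref 5 -> HIT, frames=[5,2] (faults so far: 3)
  step 6: ref 5 -> HIT, frames=[5,2] (faults so far: 3)
  step 7: ref 2 -> HIT, frames=[5,2] (faults so far: 3)
  step 8: ref 4 -> FAULT, evict 5, frames=[4,2] (faults so far: 4)
  step 9: ref 2 -> HIT, frames=[4,2] (faults so far: 4)
  step 10: ref 4 -> HIT, frames=[4,2] (faults so far: 4)
  step 11: ref 3 -> FAULT, evict 4, frames=[3,2] (faults so far: 5)
  step 12: ref 2 -> HIT, frames=[3,2] (faults so far: 5)
  step 13: ref 2 -> HIT, frames=[3,2] (faults so far: 5)
  step 14: ref 3 -> HIT, frames=[3,2] (faults so far: 5)
  step 15: ref 2 -> HIT, frames=[3,2] (faults so far: 5)
  Optimal total faults: 5

Answer: 7 6 5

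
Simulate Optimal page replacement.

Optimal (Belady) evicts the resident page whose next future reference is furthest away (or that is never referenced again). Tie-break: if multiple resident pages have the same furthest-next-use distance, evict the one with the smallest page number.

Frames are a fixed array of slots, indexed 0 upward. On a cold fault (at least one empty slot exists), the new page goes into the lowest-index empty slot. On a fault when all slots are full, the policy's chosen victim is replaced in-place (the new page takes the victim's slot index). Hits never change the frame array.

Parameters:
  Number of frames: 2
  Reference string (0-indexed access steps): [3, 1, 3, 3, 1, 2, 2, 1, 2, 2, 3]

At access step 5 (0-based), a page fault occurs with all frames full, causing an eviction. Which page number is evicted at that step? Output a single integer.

Step 0: ref 3 -> FAULT, frames=[3,-]
Step 1: ref 1 -> FAULT, frames=[3,1]
Step 2: ref 3 -> HIT, frames=[3,1]
Step 3: ref 3 -> HIT, frames=[3,1]
Step 4: ref 1 -> HIT, frames=[3,1]
Step 5: ref 2 -> FAULT, evict 3, frames=[2,1]
At step 5: evicted page 3

Answer: 3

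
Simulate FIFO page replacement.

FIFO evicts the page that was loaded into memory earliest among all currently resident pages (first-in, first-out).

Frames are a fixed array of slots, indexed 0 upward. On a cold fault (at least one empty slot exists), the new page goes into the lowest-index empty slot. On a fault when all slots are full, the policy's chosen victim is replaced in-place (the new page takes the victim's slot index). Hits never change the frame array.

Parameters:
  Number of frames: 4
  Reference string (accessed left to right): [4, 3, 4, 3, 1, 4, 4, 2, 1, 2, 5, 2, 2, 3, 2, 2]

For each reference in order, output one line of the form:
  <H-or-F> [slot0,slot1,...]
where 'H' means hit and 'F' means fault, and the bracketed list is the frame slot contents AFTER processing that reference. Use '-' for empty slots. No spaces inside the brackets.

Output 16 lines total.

F [4,-,-,-]
F [4,3,-,-]
H [4,3,-,-]
H [4,3,-,-]
F [4,3,1,-]
H [4,3,1,-]
H [4,3,1,-]
F [4,3,1,2]
H [4,3,1,2]
H [4,3,1,2]
F [5,3,1,2]
H [5,3,1,2]
H [5,3,1,2]
H [5,3,1,2]
H [5,3,1,2]
H [5,3,1,2]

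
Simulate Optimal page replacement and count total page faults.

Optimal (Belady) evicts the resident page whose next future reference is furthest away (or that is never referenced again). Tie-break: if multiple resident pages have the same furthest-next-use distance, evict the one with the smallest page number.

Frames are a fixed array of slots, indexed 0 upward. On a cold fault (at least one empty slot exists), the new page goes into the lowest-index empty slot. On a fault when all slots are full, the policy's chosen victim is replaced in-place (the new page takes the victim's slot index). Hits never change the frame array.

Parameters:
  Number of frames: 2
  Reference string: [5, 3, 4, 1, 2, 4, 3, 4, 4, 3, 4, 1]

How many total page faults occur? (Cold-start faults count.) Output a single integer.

Step 0: ref 5 → FAULT, frames=[5,-]
Step 1: ref 3 → FAULT, frames=[5,3]
Step 2: ref 4 → FAULT (evict 5), frames=[4,3]
Step 3: ref 1 → FAULT (evict 3), frames=[4,1]
Step 4: ref 2 → FAULT (evict 1), frames=[4,2]
Step 5: ref 4 → HIT, frames=[4,2]
Step 6: ref 3 → FAULT (evict 2), frames=[4,3]
Step 7: ref 4 → HIT, frames=[4,3]
Step 8: ref 4 → HIT, frames=[4,3]
Step 9: ref 3 → HIT, frames=[4,3]
Step 10: ref 4 → HIT, frames=[4,3]
Step 11: ref 1 → FAULT (evict 3), frames=[4,1]
Total faults: 7

Answer: 7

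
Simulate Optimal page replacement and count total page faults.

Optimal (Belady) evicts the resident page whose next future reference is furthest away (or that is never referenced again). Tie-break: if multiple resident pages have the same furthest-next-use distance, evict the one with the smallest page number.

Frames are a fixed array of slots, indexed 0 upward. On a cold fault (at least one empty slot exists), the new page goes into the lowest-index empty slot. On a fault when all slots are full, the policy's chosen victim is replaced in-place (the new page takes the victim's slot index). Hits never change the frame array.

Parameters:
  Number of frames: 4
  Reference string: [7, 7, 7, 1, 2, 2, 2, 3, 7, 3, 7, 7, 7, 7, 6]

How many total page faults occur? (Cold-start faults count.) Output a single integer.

Step 0: ref 7 → FAULT, frames=[7,-,-,-]
Step 1: ref 7 → HIT, frames=[7,-,-,-]
Step 2: ref 7 → HIT, frames=[7,-,-,-]
Step 3: ref 1 → FAULT, frames=[7,1,-,-]
Step 4: ref 2 → FAULT, frames=[7,1,2,-]
Step 5: ref 2 → HIT, frames=[7,1,2,-]
Step 6: ref 2 → HIT, frames=[7,1,2,-]
Step 7: ref 3 → FAULT, frames=[7,1,2,3]
Step 8: ref 7 → HIT, frames=[7,1,2,3]
Step 9: ref 3 → HIT, frames=[7,1,2,3]
Step 10: ref 7 → HIT, frames=[7,1,2,3]
Step 11: ref 7 → HIT, frames=[7,1,2,3]
Step 12: ref 7 → HIT, frames=[7,1,2,3]
Step 13: ref 7 → HIT, frames=[7,1,2,3]
Step 14: ref 6 → FAULT (evict 1), frames=[7,6,2,3]
Total faults: 5

Answer: 5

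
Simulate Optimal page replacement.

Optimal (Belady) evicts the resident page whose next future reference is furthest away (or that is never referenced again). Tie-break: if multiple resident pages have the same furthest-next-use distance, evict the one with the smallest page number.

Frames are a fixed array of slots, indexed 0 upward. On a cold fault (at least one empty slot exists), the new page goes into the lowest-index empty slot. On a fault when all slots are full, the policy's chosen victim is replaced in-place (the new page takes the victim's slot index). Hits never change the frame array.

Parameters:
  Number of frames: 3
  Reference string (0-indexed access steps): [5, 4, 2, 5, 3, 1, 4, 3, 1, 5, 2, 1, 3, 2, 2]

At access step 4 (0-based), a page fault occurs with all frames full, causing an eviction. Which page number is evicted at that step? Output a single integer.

Answer: 2

Derivation:
Step 0: ref 5 -> FAULT, frames=[5,-,-]
Step 1: ref 4 -> FAULT, frames=[5,4,-]
Step 2: ref 2 -> FAULT, frames=[5,4,2]
Step 3: ref 5 -> HIT, frames=[5,4,2]
Step 4: ref 3 -> FAULT, evict 2, frames=[5,4,3]
At step 4: evicted page 2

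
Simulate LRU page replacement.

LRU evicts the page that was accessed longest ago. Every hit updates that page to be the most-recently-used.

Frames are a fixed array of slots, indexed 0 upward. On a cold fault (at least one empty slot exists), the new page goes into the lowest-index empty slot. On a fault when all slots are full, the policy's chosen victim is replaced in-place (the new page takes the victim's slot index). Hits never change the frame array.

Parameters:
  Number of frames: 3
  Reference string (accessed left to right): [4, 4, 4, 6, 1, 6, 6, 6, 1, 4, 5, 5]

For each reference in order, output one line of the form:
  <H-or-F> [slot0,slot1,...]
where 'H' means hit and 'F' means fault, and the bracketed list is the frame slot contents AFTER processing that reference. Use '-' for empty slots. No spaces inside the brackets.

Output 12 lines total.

F [4,-,-]
H [4,-,-]
H [4,-,-]
F [4,6,-]
F [4,6,1]
H [4,6,1]
H [4,6,1]
H [4,6,1]
H [4,6,1]
H [4,6,1]
F [4,5,1]
H [4,5,1]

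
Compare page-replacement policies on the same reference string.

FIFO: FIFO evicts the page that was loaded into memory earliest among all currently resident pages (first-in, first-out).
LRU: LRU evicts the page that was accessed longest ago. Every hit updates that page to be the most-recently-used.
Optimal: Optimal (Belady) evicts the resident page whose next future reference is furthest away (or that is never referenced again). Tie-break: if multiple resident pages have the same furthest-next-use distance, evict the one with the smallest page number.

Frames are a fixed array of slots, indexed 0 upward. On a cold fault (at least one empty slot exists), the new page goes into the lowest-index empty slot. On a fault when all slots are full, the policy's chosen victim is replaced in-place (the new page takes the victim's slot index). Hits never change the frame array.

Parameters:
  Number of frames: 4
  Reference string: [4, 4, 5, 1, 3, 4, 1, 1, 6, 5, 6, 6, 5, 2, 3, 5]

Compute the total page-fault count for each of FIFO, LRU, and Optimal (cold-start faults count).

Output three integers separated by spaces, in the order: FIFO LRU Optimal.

--- FIFO ---
  step 0: ref 4 -> FAULT, frames=[4,-,-,-] (faults so far: 1)
  step 1: ref 4 -> HIT, frames=[4,-,-,-] (faults so far: 1)
  step 2: ref 5 -> FAULT, frames=[4,5,-,-] (faults so far: 2)
  step 3: ref 1 -> FAULT, frames=[4,5,1,-] (faults so far: 3)
  step 4: ref 3 -> FAULT, frames=[4,5,1,3] (faults so far: 4)
  step 5: ref 4 -> HIT, frames=[4,5,1,3] (faults so far: 4)
  step 6: ref 1 -> HIT, frames=[4,5,1,3] (faults so far: 4)
  step 7: ref 1 -> HIT, frames=[4,5,1,3] (faults so far: 4)
  step 8: ref 6 -> FAULT, evict 4, frames=[6,5,1,3] (faults so far: 5)
  step 9: ref 5 -> HIT, frames=[6,5,1,3] (faults so far: 5)
  step 10: ref 6 -> HIT, frames=[6,5,1,3] (faults so far: 5)
  step 11: ref 6 -> HIT, frames=[6,5,1,3] (faults so far: 5)
  step 12: ref 5 -> HIT, frames=[6,5,1,3] (faults so far: 5)
  step 13: ref 2 -> FAULT, evict 5, frames=[6,2,1,3] (faults so far: 6)
  step 14: ref 3 -> HIT, frames=[6,2,1,3] (faults so far: 6)
  step 15: ref 5 -> FAULT, evict 1, frames=[6,2,5,3] (faults so far: 7)
  FIFO total faults: 7
--- LRU ---
  step 0: ref 4 -> FAULT, frames=[4,-,-,-] (faults so far: 1)
  step 1: ref 4 -> HIT, frames=[4,-,-,-] (faults so far: 1)
  step 2: ref 5 -> FAULT, frames=[4,5,-,-] (faults so far: 2)
  step 3: ref 1 -> FAULT, frames=[4,5,1,-] (faults so far: 3)
  step 4: ref 3 -> FAULT, frames=[4,5,1,3] (faults so far: 4)
  step 5: ref 4 -> HIT, frames=[4,5,1,3] (faults so far: 4)
  step 6: ref 1 -> HIT, frames=[4,5,1,3] (faults so far: 4)
  step 7: ref 1 -> HIT, frames=[4,5,1,3] (faults so far: 4)
  step 8: ref 6 -> FAULT, evict 5, frames=[4,6,1,3] (faults so far: 5)
  step 9: ref 5 -> FAULT, evict 3, frames=[4,6,1,5] (faults so far: 6)
  step 10: ref 6 -> HIT, frames=[4,6,1,5] (faults so far: 6)
  step 11: ref 6 -> HIT, frames=[4,6,1,5] (faults so far: 6)
  step 12: ref 5 -> HIT, frames=[4,6,1,5] (faults so far: 6)
  step 13: ref 2 -> FAULT, evict 4, frames=[2,6,1,5] (faults so far: 7)
  step 14: ref 3 -> FAULT, evict 1, frames=[2,6,3,5] (faults so far: 8)
  step 15: ref 5 -> HIT, frames=[2,6,3,5] (faults so far: 8)
  LRU total faults: 8
--- Optimal ---
  step 0: ref 4 -> FAULT, frames=[4,-,-,-] (faults so far: 1)
  step 1: ref 4 -> HIT, frames=[4,-,-,-] (faults so far: 1)
  step 2: ref 5 -> FAULT, frames=[4,5,-,-] (faults so far: 2)
  step 3: ref 1 -> FAULT, frames=[4,5,1,-] (faults so far: 3)
  step 4: ref 3 -> FAULT, frames=[4,5,1,3] (faults so far: 4)
  step 5: ref 4 -> HIT, frames=[4,5,1,3] (faults so far: 4)
  step 6: ref 1 -> HIT, frames=[4,5,1,3] (faults so far: 4)
  step 7: ref 1 -> HIT, frames=[4,5,1,3] (faults so far: 4)
  step 8: ref 6 -> FAULT, evict 1, frames=[4,5,6,3] (faults so far: 5)
  step 9: ref 5 -> HIT, frames=[4,5,6,3] (faults so far: 5)
  step 10: ref 6 -> HIT, frames=[4,5,6,3] (faults so far: 5)
  step 11: ref 6 -> HIT, frames=[4,5,6,3] (faults so far: 5)
  step 12: ref 5 -> HIT, frames=[4,5,6,3] (faults so far: 5)
  step 13: ref 2 -> FAULT, evict 4, frames=[2,5,6,3] (faults so far: 6)
  step 14: ref 3 -> HIT, frames=[2,5,6,3] (faults so far: 6)
  step 15: ref 5 -> HIT, frames=[2,5,6,3] (faults so far: 6)
  Optimal total faults: 6

Answer: 7 8 6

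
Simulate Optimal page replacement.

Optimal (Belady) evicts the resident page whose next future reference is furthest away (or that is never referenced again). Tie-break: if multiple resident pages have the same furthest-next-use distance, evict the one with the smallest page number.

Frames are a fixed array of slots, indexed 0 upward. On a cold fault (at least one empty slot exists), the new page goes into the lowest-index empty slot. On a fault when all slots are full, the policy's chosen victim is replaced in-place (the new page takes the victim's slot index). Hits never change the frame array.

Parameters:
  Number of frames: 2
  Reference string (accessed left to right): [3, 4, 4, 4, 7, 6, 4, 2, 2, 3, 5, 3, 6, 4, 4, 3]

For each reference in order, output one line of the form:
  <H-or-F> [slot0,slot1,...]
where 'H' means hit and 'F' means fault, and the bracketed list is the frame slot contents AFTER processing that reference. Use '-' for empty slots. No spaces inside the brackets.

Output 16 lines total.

F [3,-]
F [3,4]
H [3,4]
H [3,4]
F [7,4]
F [6,4]
H [6,4]
F [6,2]
H [6,2]
F [6,3]
F [5,3]
H [5,3]
F [6,3]
F [4,3]
H [4,3]
H [4,3]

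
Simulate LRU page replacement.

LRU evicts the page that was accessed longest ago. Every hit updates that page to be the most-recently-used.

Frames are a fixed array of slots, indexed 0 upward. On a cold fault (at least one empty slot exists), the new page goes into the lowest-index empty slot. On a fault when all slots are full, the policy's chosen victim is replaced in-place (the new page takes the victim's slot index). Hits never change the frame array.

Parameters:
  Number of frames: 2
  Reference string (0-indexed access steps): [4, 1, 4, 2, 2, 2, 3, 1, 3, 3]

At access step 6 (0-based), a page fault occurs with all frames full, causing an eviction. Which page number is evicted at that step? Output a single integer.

Step 0: ref 4 -> FAULT, frames=[4,-]
Step 1: ref 1 -> FAULT, frames=[4,1]
Step 2: ref 4 -> HIT, frames=[4,1]
Step 3: ref 2 -> FAULT, evict 1, frames=[4,2]
Step 4: ref 2 -> HIT, frames=[4,2]
Step 5: ref 2 -> HIT, frames=[4,2]
Step 6: ref 3 -> FAULT, evict 4, frames=[3,2]
At step 6: evicted page 4

Answer: 4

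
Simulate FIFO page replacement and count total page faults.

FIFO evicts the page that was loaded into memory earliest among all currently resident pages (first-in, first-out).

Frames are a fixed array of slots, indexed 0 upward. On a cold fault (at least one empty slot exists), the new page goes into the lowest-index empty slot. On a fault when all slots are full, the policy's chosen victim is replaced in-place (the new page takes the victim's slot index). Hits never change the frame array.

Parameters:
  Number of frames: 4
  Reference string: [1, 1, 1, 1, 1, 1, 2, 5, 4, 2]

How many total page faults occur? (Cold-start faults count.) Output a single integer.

Step 0: ref 1 → FAULT, frames=[1,-,-,-]
Step 1: ref 1 → HIT, frames=[1,-,-,-]
Step 2: ref 1 → HIT, frames=[1,-,-,-]
Step 3: ref 1 → HIT, frames=[1,-,-,-]
Step 4: ref 1 → HIT, frames=[1,-,-,-]
Step 5: ref 1 → HIT, frames=[1,-,-,-]
Step 6: ref 2 → FAULT, frames=[1,2,-,-]
Step 7: ref 5 → FAULT, frames=[1,2,5,-]
Step 8: ref 4 → FAULT, frames=[1,2,5,4]
Step 9: ref 2 → HIT, frames=[1,2,5,4]
Total faults: 4

Answer: 4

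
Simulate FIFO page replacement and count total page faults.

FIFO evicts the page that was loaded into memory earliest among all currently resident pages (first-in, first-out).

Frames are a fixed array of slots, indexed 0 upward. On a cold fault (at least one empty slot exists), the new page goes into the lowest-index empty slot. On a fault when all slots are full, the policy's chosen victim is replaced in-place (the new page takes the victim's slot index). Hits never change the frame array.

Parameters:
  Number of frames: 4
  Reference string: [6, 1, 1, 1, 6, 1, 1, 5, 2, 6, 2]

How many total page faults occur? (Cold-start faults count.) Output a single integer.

Step 0: ref 6 → FAULT, frames=[6,-,-,-]
Step 1: ref 1 → FAULT, frames=[6,1,-,-]
Step 2: ref 1 → HIT, frames=[6,1,-,-]
Step 3: ref 1 → HIT, frames=[6,1,-,-]
Step 4: ref 6 → HIT, frames=[6,1,-,-]
Step 5: ref 1 → HIT, frames=[6,1,-,-]
Step 6: ref 1 → HIT, frames=[6,1,-,-]
Step 7: ref 5 → FAULT, frames=[6,1,5,-]
Step 8: ref 2 → FAULT, frames=[6,1,5,2]
Step 9: ref 6 → HIT, frames=[6,1,5,2]
Step 10: ref 2 → HIT, frames=[6,1,5,2]
Total faults: 4

Answer: 4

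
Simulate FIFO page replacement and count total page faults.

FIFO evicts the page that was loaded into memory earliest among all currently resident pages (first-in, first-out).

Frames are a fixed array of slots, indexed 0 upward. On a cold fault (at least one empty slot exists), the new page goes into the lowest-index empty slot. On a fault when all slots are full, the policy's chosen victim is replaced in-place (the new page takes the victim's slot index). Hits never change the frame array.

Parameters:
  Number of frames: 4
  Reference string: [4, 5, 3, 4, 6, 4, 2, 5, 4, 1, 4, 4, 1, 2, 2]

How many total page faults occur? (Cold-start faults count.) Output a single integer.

Step 0: ref 4 → FAULT, frames=[4,-,-,-]
Step 1: ref 5 → FAULT, frames=[4,5,-,-]
Step 2: ref 3 → FAULT, frames=[4,5,3,-]
Step 3: ref 4 → HIT, frames=[4,5,3,-]
Step 4: ref 6 → FAULT, frames=[4,5,3,6]
Step 5: ref 4 → HIT, frames=[4,5,3,6]
Step 6: ref 2 → FAULT (evict 4), frames=[2,5,3,6]
Step 7: ref 5 → HIT, frames=[2,5,3,6]
Step 8: ref 4 → FAULT (evict 5), frames=[2,4,3,6]
Step 9: ref 1 → FAULT (evict 3), frames=[2,4,1,6]
Step 10: ref 4 → HIT, frames=[2,4,1,6]
Step 11: ref 4 → HIT, frames=[2,4,1,6]
Step 12: ref 1 → HIT, frames=[2,4,1,6]
Step 13: ref 2 → HIT, frames=[2,4,1,6]
Step 14: ref 2 → HIT, frames=[2,4,1,6]
Total faults: 7

Answer: 7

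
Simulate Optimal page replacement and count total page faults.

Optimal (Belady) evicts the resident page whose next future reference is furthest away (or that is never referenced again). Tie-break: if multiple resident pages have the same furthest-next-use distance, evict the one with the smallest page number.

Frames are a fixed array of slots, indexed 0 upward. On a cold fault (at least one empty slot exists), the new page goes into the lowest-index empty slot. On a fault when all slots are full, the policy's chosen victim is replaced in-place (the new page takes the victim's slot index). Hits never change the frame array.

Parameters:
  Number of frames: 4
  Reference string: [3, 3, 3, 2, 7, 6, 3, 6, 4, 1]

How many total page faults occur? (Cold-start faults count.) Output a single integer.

Step 0: ref 3 → FAULT, frames=[3,-,-,-]
Step 1: ref 3 → HIT, frames=[3,-,-,-]
Step 2: ref 3 → HIT, frames=[3,-,-,-]
Step 3: ref 2 → FAULT, frames=[3,2,-,-]
Step 4: ref 7 → FAULT, frames=[3,2,7,-]
Step 5: ref 6 → FAULT, frames=[3,2,7,6]
Step 6: ref 3 → HIT, frames=[3,2,7,6]
Step 7: ref 6 → HIT, frames=[3,2,7,6]
Step 8: ref 4 → FAULT (evict 2), frames=[3,4,7,6]
Step 9: ref 1 → FAULT (evict 3), frames=[1,4,7,6]
Total faults: 6

Answer: 6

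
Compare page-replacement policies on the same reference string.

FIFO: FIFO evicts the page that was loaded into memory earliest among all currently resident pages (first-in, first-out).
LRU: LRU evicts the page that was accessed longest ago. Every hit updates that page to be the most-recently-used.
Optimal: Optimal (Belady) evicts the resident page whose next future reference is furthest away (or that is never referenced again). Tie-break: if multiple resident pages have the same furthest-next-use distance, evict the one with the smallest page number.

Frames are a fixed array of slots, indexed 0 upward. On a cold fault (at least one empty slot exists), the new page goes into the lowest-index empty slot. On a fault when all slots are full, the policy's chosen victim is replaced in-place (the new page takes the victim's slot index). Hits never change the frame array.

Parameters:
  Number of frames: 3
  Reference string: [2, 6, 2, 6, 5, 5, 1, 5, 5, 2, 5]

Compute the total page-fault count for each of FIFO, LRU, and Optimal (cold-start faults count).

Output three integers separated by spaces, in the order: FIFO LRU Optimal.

Answer: 5 5 4

Derivation:
--- FIFO ---
  step 0: ref 2 -> FAULT, frames=[2,-,-] (faults so far: 1)
  step 1: ref 6 -> FAULT, frames=[2,6,-] (faults so far: 2)
  step 2: ref 2 -> HIT, frames=[2,6,-] (faults so far: 2)
  step 3: ref 6 -> HIT, frames=[2,6,-] (faults so far: 2)
  step 4: ref 5 -> FAULT, frames=[2,6,5] (faults so far: 3)
  step 5: ref 5 -> HIT, frames=[2,6,5] (faults so far: 3)
  step 6: ref 1 -> FAULT, evict 2, frames=[1,6,5] (faults so far: 4)
  step 7: ref 5 -> HIT, frames=[1,6,5] (faults so far: 4)
  step 8: ref 5 -> HIT, frames=[1,6,5] (faults so far: 4)
  step 9: ref 2 -> FAULT, evict 6, frames=[1,2,5] (faults so far: 5)
  step 10: ref 5 -> HIT, frames=[1,2,5] (faults so far: 5)
  FIFO total faults: 5
--- LRU ---
  step 0: ref 2 -> FAULT, frames=[2,-,-] (faults so far: 1)
  step 1: ref 6 -> FAULT, frames=[2,6,-] (faults so far: 2)
  step 2: ref 2 -> HIT, frames=[2,6,-] (faults so far: 2)
  step 3: ref 6 -> HIT, frames=[2,6,-] (faults so far: 2)
  step 4: ref 5 -> FAULT, frames=[2,6,5] (faults so far: 3)
  step 5: ref 5 -> HIT, frames=[2,6,5] (faults so far: 3)
  step 6: ref 1 -> FAULT, evict 2, frames=[1,6,5] (faults so far: 4)
  step 7: ref 5 -> HIT, frames=[1,6,5] (faults so far: 4)
  step 8: ref 5 -> HIT, frames=[1,6,5] (faults so far: 4)
  step 9: ref 2 -> FAULT, evict 6, frames=[1,2,5] (faults so far: 5)
  step 10: ref 5 -> HIT, frames=[1,2,5] (faults so far: 5)
  LRU total faults: 5
--- Optimal ---
  step 0: ref 2 -> FAULT, frames=[2,-,-] (faults so far: 1)
  step 1: ref 6 -> FAULT, frames=[2,6,-] (faults so far: 2)
  step 2: ref 2 -> HIT, frames=[2,6,-] (faults so far: 2)
  step 3: ref 6 -> HIT, frames=[2,6,-] (faults so far: 2)
  step 4: ref 5 -> FAULT, frames=[2,6,5] (faults so far: 3)
  step 5: ref 5 -> HIT, frames=[2,6,5] (faults so far: 3)
  step 6: ref 1 -> FAULT, evict 6, frames=[2,1,5] (faults so far: 4)
  step 7: ref 5 -> HIT, frames=[2,1,5] (faults so far: 4)
  step 8: ref 5 -> HIT, frames=[2,1,5] (faults so far: 4)
  step 9: ref 2 -> HIT, frames=[2,1,5] (faults so far: 4)
  step 10: ref 5 -> HIT, frames=[2,1,5] (faults so far: 4)
  Optimal total faults: 4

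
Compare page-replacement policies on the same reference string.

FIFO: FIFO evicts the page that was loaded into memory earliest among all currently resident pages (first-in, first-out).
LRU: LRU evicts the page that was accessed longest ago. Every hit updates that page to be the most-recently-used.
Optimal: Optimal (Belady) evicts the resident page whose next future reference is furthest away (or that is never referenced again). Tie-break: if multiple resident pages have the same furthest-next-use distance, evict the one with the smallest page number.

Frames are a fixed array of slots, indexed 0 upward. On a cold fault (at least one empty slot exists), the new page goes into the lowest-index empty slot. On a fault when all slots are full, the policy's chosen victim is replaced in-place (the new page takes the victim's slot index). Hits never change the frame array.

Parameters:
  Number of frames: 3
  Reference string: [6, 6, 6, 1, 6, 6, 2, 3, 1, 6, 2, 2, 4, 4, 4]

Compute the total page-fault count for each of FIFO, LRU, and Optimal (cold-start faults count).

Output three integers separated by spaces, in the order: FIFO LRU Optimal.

--- FIFO ---
  step 0: ref 6 -> FAULT, frames=[6,-,-] (faults so far: 1)
  step 1: ref 6 -> HIT, frames=[6,-,-] (faults so far: 1)
  step 2: ref 6 -> HIT, frames=[6,-,-] (faults so far: 1)
  step 3: ref 1 -> FAULT, frames=[6,1,-] (faults so far: 2)
  step 4: ref 6 -> HIT, frames=[6,1,-] (faults so far: 2)
  step 5: ref 6 -> HIT, frames=[6,1,-] (faults so far: 2)
  step 6: ref 2 -> FAULT, frames=[6,1,2] (faults so far: 3)
  step 7: ref 3 -> FAULT, evict 6, frames=[3,1,2] (faults so far: 4)
  step 8: ref 1 -> HIT, frames=[3,1,2] (faults so far: 4)
  step 9: ref 6 -> FAULT, evict 1, frames=[3,6,2] (faults so far: 5)
  step 10: ref 2 -> HIT, frames=[3,6,2] (faults so far: 5)
  step 11: ref 2 -> HIT, frames=[3,6,2] (faults so far: 5)
  step 12: ref 4 -> FAULT, evict 2, frames=[3,6,4] (faults so far: 6)
  step 13: ref 4 -> HIT, frames=[3,6,4] (faults so far: 6)
  step 14: ref 4 -> HIT, frames=[3,6,4] (faults so far: 6)
  FIFO total faults: 6
--- LRU ---
  step 0: ref 6 -> FAULT, frames=[6,-,-] (faults so far: 1)
  step 1: ref 6 -> HIT, frames=[6,-,-] (faults so far: 1)
  step 2: ref 6 -> HIT, frames=[6,-,-] (faults so far: 1)
  step 3: ref 1 -> FAULT, frames=[6,1,-] (faults so far: 2)
  step 4: ref 6 -> HIT, frames=[6,1,-] (faults so far: 2)
  step 5: ref 6 -> HIT, frames=[6,1,-] (faults so far: 2)
  step 6: ref 2 -> FAULT, frames=[6,1,2] (faults so far: 3)
  step 7: ref 3 -> FAULT, evict 1, frames=[6,3,2] (faults so far: 4)
  step 8: ref 1 -> FAULT, evict 6, frames=[1,3,2] (faults so far: 5)
  step 9: ref 6 -> FAULT, evict 2, frames=[1,3,6] (faults so far: 6)
  step 10: ref 2 -> FAULT, evict 3, frames=[1,2,6] (faults so far: 7)
  step 11: ref 2 -> HIT, frames=[1,2,6] (faults so far: 7)
  step 12: ref 4 -> FAULT, evict 1, frames=[4,2,6] (faults so far: 8)
  step 13: ref 4 -> HIT, frames=[4,2,6] (faults so far: 8)
  step 14: ref 4 -> HIT, frames=[4,2,6] (faults so far: 8)
  LRU total faults: 8
--- Optimal ---
  step 0: ref 6 -> FAULT, frames=[6,-,-] (faults so far: 1)
  step 1: ref 6 -> HIT, frames=[6,-,-] (faults so far: 1)
  step 2: ref 6 -> HIT, frames=[6,-,-] (faults so far: 1)
  step 3: ref 1 -> FAULT, frames=[6,1,-] (faults so far: 2)
  step 4: ref 6 -> HIT, frames=[6,1,-] (faults so far: 2)
  step 5: ref 6 -> HIT, frames=[6,1,-] (faults so far: 2)
  step 6: ref 2 -> FAULT, frames=[6,1,2] (faults so far: 3)
  step 7: ref 3 -> FAULT, evict 2, frames=[6,1,3] (faults so far: 4)
  step 8: ref 1 -> HIT, frames=[6,1,3] (faults so far: 4)
  step 9: ref 6 -> HIT, frames=[6,1,3] (faults so far: 4)
  step 10: ref 2 -> FAULT, evict 1, frames=[6,2,3] (faults so far: 5)
  step 11: ref 2 -> HIT, frames=[6,2,3] (faults so far: 5)
  step 12: ref 4 -> FAULT, evict 2, frames=[6,4,3] (faults so far: 6)
  step 13: ref 4 -> HIT, frames=[6,4,3] (faults so far: 6)
  step 14: ref 4 -> HIT, frames=[6,4,3] (faults so far: 6)
  Optimal total faults: 6

Answer: 6 8 6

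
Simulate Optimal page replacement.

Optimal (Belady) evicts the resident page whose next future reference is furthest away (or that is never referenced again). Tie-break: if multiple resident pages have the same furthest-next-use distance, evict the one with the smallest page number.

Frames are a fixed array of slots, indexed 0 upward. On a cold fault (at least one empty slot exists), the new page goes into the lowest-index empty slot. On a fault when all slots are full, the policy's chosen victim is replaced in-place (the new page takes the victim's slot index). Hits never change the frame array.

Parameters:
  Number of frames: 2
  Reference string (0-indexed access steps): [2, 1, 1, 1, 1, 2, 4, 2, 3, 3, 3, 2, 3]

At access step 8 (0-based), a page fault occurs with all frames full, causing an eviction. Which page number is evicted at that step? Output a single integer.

Step 0: ref 2 -> FAULT, frames=[2,-]
Step 1: ref 1 -> FAULT, frames=[2,1]
Step 2: ref 1 -> HIT, frames=[2,1]
Step 3: ref 1 -> HIT, frames=[2,1]
Step 4: ref 1 -> HIT, frames=[2,1]
Step 5: ref 2 -> HIT, frames=[2,1]
Step 6: ref 4 -> FAULT, evict 1, frames=[2,4]
Step 7: ref 2 -> HIT, frames=[2,4]
Step 8: ref 3 -> FAULT, evict 4, frames=[2,3]
At step 8: evicted page 4

Answer: 4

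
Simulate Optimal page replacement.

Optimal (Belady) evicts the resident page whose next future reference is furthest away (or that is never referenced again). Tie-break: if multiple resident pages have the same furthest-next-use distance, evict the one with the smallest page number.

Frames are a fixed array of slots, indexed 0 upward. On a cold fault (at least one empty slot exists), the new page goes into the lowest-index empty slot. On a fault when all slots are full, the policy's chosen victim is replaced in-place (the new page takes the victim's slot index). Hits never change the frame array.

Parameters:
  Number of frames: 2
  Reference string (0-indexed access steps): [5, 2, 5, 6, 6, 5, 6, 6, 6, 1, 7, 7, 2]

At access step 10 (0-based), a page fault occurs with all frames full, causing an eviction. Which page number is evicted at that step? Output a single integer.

Step 0: ref 5 -> FAULT, frames=[5,-]
Step 1: ref 2 -> FAULT, frames=[5,2]
Step 2: ref 5 -> HIT, frames=[5,2]
Step 3: ref 6 -> FAULT, evict 2, frames=[5,6]
Step 4: ref 6 -> HIT, frames=[5,6]
Step 5: ref 5 -> HIT, frames=[5,6]
Step 6: ref 6 -> HIT, frames=[5,6]
Step 7: ref 6 -> HIT, frames=[5,6]
Step 8: ref 6 -> HIT, frames=[5,6]
Step 9: ref 1 -> FAULT, evict 5, frames=[1,6]
Step 10: ref 7 -> FAULT, evict 1, frames=[7,6]
At step 10: evicted page 1

Answer: 1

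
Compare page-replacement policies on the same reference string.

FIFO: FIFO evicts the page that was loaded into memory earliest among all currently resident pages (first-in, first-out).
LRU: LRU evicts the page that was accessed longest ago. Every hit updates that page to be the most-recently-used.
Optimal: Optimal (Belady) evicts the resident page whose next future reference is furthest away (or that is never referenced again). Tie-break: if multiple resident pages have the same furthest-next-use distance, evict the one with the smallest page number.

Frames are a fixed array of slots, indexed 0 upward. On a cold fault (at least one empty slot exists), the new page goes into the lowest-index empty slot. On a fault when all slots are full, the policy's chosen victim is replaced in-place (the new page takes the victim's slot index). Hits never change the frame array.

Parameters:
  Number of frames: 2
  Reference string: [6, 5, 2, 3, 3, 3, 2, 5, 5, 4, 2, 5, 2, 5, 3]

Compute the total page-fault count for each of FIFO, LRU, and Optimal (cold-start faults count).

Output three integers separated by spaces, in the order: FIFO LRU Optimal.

--- FIFO ---
  step 0: ref 6 -> FAULT, frames=[6,-] (faults so far: 1)
  step 1: ref 5 -> FAULT, frames=[6,5] (faults so far: 2)
  step 2: ref 2 -> FAULT, evict 6, frames=[2,5] (faults so far: 3)
  step 3: ref 3 -> FAULT, evict 5, frames=[2,3] (faults so far: 4)
  step 4: ref 3 -> HIT, frames=[2,3] (faults so far: 4)
  step 5: ref 3 -> HIT, frames=[2,3] (faults so far: 4)
  step 6: ref 2 -> HIT, frames=[2,3] (faults so far: 4)
  step 7: ref 5 -> FAULT, evict 2, frames=[5,3] (faults so far: 5)
  step 8: ref 5 -> HIT, frames=[5,3] (faults so far: 5)
  step 9: ref 4 -> FAULT, evict 3, frames=[5,4] (faults so far: 6)
  step 10: ref 2 -> FAULT, evict 5, frames=[2,4] (faults so far: 7)
  step 11: ref 5 -> FAULT, evict 4, frames=[2,5] (faults so far: 8)
  step 12: ref 2 -> HIT, frames=[2,5] (faults so far: 8)
  step 13: ref 5 -> HIT, frames=[2,5] (faults so far: 8)
  step 14: ref 3 -> FAULT, evict 2, frames=[3,5] (faults so far: 9)
  FIFO total faults: 9
--- LRU ---
  step 0: ref 6 -> FAULT, frames=[6,-] (faults so far: 1)
  step 1: ref 5 -> FAULT, frames=[6,5] (faults so far: 2)
  step 2: ref 2 -> FAULT, evict 6, frames=[2,5] (faults so far: 3)
  step 3: ref 3 -> FAULT, evict 5, frames=[2,3] (faults so far: 4)
  step 4: ref 3 -> HIT, frames=[2,3] (faults so far: 4)
  step 5: ref 3 -> HIT, frames=[2,3] (faults so far: 4)
  step 6: ref 2 -> HIT, frames=[2,3] (faults so far: 4)
  step 7: ref 5 -> FAULT, evict 3, frames=[2,5] (faults so far: 5)
  step 8: ref 5 -> HIT, frames=[2,5] (faults so far: 5)
  step 9: ref 4 -> FAULT, evict 2, frames=[4,5] (faults so far: 6)
  step 10: ref 2 -> FAULT, evict 5, frames=[4,2] (faults so far: 7)
  step 11: ref 5 -> FAULT, evict 4, frames=[5,2] (faults so far: 8)
  step 12: ref 2 -> HIT, frames=[5,2] (faults so far: 8)
  step 13: ref 5 -> HIT, frames=[5,2] (faults so far: 8)
  step 14: ref 3 -> FAULT, evict 2, frames=[5,3] (faults so far: 9)
  LRU total faults: 9
--- Optimal ---
  step 0: ref 6 -> FAULT, frames=[6,-] (faults so far: 1)
  step 1: ref 5 -> FAULT, frames=[6,5] (faults so far: 2)
  step 2: ref 2 -> FAULT, evict 6, frames=[2,5] (faults so far: 3)
  step 3: ref 3 -> FAULT, evict 5, frames=[2,3] (faults so far: 4)
  step 4: ref 3 -> HIT, frames=[2,3] (faults so far: 4)
  step 5: ref 3 -> HIT, frames=[2,3] (faults so far: 4)
  step 6: ref 2 -> HIT, frames=[2,3] (faults so far: 4)
  step 7: ref 5 -> FAULT, evict 3, frames=[2,5] (faults so far: 5)
  step 8: ref 5 -> HIT, frames=[2,5] (faults so far: 5)
  step 9: ref 4 -> FAULT, evict 5, frames=[2,4] (faults so far: 6)
  step 10: ref 2 -> HIT, frames=[2,4] (faults so far: 6)
  step 11: ref 5 -> FAULT, evict 4, frames=[2,5] (faults so far: 7)
  step 12: ref 2 -> HIT, frames=[2,5] (faults so far: 7)
  step 13: ref 5 -> HIT, frames=[2,5] (faults so far: 7)
  step 14: ref 3 -> FAULT, evict 2, frames=[3,5] (faults so far: 8)
  Optimal total faults: 8

Answer: 9 9 8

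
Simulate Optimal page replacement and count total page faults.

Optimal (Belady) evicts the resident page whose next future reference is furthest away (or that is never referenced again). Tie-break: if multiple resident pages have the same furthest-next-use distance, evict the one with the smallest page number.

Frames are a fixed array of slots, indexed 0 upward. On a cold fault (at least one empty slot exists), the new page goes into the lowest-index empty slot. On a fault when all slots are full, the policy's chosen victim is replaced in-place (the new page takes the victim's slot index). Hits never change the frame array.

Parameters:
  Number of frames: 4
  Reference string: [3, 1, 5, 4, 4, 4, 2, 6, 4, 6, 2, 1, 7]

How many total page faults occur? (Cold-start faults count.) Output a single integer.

Step 0: ref 3 → FAULT, frames=[3,-,-,-]
Step 1: ref 1 → FAULT, frames=[3,1,-,-]
Step 2: ref 5 → FAULT, frames=[3,1,5,-]
Step 3: ref 4 → FAULT, frames=[3,1,5,4]
Step 4: ref 4 → HIT, frames=[3,1,5,4]
Step 5: ref 4 → HIT, frames=[3,1,5,4]
Step 6: ref 2 → FAULT (evict 3), frames=[2,1,5,4]
Step 7: ref 6 → FAULT (evict 5), frames=[2,1,6,4]
Step 8: ref 4 → HIT, frames=[2,1,6,4]
Step 9: ref 6 → HIT, frames=[2,1,6,4]
Step 10: ref 2 → HIT, frames=[2,1,6,4]
Step 11: ref 1 → HIT, frames=[2,1,6,4]
Step 12: ref 7 → FAULT (evict 1), frames=[2,7,6,4]
Total faults: 7

Answer: 7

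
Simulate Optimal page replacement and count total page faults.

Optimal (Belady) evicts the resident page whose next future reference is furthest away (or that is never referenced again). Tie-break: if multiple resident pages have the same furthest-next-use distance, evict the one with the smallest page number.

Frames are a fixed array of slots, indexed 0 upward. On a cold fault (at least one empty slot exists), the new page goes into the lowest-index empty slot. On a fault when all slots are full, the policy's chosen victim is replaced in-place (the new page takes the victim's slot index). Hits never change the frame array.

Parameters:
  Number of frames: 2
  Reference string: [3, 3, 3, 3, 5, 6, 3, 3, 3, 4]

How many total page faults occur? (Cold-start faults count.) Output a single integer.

Answer: 4

Derivation:
Step 0: ref 3 → FAULT, frames=[3,-]
Step 1: ref 3 → HIT, frames=[3,-]
Step 2: ref 3 → HIT, frames=[3,-]
Step 3: ref 3 → HIT, frames=[3,-]
Step 4: ref 5 → FAULT, frames=[3,5]
Step 5: ref 6 → FAULT (evict 5), frames=[3,6]
Step 6: ref 3 → HIT, frames=[3,6]
Step 7: ref 3 → HIT, frames=[3,6]
Step 8: ref 3 → HIT, frames=[3,6]
Step 9: ref 4 → FAULT (evict 3), frames=[4,6]
Total faults: 4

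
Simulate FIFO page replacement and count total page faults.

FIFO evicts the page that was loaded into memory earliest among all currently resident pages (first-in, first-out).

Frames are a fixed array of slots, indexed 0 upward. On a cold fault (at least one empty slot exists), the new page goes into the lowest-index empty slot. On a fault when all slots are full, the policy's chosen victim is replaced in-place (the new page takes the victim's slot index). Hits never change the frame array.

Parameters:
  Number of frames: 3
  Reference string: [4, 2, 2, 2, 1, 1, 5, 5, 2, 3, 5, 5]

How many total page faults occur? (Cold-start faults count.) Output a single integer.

Step 0: ref 4 → FAULT, frames=[4,-,-]
Step 1: ref 2 → FAULT, frames=[4,2,-]
Step 2: ref 2 → HIT, frames=[4,2,-]
Step 3: ref 2 → HIT, frames=[4,2,-]
Step 4: ref 1 → FAULT, frames=[4,2,1]
Step 5: ref 1 → HIT, frames=[4,2,1]
Step 6: ref 5 → FAULT (evict 4), frames=[5,2,1]
Step 7: ref 5 → HIT, frames=[5,2,1]
Step 8: ref 2 → HIT, frames=[5,2,1]
Step 9: ref 3 → FAULT (evict 2), frames=[5,3,1]
Step 10: ref 5 → HIT, frames=[5,3,1]
Step 11: ref 5 → HIT, frames=[5,3,1]
Total faults: 5

Answer: 5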